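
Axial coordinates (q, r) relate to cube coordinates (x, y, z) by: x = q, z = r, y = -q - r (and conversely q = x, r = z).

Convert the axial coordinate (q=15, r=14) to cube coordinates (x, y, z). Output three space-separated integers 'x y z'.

x = q = 15
z = r = 14
y = -x - z = -(15) - (14) = -29

Answer: 15 -29 14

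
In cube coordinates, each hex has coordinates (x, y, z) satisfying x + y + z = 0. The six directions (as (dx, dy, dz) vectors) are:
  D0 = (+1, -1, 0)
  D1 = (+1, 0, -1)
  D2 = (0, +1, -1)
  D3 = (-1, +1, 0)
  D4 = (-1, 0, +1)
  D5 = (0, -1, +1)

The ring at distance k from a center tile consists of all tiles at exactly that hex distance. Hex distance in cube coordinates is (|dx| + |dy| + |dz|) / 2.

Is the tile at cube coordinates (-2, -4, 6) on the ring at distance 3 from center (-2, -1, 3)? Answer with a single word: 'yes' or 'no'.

Answer: yes

Derivation:
|px - cx| = |-2 - (-2)| = 0
|py - cy| = |-4 - (-1)| = 3
|pz - cz| = |6 - 3| = 3
distance = (0+3+3)/2 = 6/2 = 3
radius = 3; distance == radius -> yes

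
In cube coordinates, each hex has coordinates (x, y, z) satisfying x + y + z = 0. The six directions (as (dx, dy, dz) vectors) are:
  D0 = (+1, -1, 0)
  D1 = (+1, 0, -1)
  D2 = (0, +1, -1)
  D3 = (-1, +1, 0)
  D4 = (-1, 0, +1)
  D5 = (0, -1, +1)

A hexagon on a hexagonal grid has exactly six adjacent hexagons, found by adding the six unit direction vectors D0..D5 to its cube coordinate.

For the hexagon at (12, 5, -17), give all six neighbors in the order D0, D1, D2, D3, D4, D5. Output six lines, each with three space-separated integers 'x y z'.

Answer: 13 4 -17
13 5 -18
12 6 -18
11 6 -17
11 5 -16
12 4 -16

Derivation:
Center: (12, 5, -17). Add each direction:
  D0: (12, 5, -17) + (1, -1, 0) = (13, 4, -17)
  D1: (12, 5, -17) + (1, 0, -1) = (13, 5, -18)
  D2: (12, 5, -17) + (0, 1, -1) = (12, 6, -18)
  D3: (12, 5, -17) + (-1, 1, 0) = (11, 6, -17)
  D4: (12, 5, -17) + (-1, 0, 1) = (11, 5, -16)
  D5: (12, 5, -17) + (0, -1, 1) = (12, 4, -16)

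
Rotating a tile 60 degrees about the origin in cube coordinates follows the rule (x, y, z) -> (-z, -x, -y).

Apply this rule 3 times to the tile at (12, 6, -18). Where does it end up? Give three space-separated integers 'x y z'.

Start: (12, 6, -18)
Step 1: (12, 6, -18) -> (-(-18), -(12), -(6)) = (18, -12, -6)
Step 2: (18, -12, -6) -> (-(-6), -(18), -(-12)) = (6, -18, 12)
Step 3: (6, -18, 12) -> (-(12), -(6), -(-18)) = (-12, -6, 18)

Answer: -12 -6 18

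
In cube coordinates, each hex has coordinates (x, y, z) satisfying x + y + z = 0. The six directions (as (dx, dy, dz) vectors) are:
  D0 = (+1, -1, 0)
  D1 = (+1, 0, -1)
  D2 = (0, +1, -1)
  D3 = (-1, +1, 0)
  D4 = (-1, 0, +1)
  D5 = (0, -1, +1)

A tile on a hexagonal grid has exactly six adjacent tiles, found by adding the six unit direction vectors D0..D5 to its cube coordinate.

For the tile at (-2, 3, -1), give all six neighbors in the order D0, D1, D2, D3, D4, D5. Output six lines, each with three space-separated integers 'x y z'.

Center: (-2, 3, -1). Add each direction:
  D0: (-2, 3, -1) + (1, -1, 0) = (-1, 2, -1)
  D1: (-2, 3, -1) + (1, 0, -1) = (-1, 3, -2)
  D2: (-2, 3, -1) + (0, 1, -1) = (-2, 4, -2)
  D3: (-2, 3, -1) + (-1, 1, 0) = (-3, 4, -1)
  D4: (-2, 3, -1) + (-1, 0, 1) = (-3, 3, 0)
  D5: (-2, 3, -1) + (0, -1, 1) = (-2, 2, 0)

Answer: -1 2 -1
-1 3 -2
-2 4 -2
-3 4 -1
-3 3 0
-2 2 0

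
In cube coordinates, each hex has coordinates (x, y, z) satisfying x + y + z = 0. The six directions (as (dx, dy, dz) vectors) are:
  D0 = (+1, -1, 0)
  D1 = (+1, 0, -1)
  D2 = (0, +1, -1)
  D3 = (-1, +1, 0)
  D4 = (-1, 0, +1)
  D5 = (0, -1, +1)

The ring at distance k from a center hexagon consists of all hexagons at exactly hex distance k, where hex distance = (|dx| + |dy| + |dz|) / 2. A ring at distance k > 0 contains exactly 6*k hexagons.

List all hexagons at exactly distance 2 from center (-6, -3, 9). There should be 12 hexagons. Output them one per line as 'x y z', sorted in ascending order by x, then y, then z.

Answer: -8 -3 11
-8 -2 10
-8 -1 9
-7 -4 11
-7 -1 8
-6 -5 11
-6 -1 7
-5 -5 10
-5 -2 7
-4 -5 9
-4 -4 8
-4 -3 7

Derivation:
Walk ring at distance 2 from (-6, -3, 9):
Start at center + D4*2 = (-8, -3, 11)
  hex 0: (-8, -3, 11)
  hex 1: (-7, -4, 11)
  hex 2: (-6, -5, 11)
  hex 3: (-5, -5, 10)
  hex 4: (-4, -5, 9)
  hex 5: (-4, -4, 8)
  hex 6: (-4, -3, 7)
  hex 7: (-5, -2, 7)
  hex 8: (-6, -1, 7)
  hex 9: (-7, -1, 8)
  hex 10: (-8, -1, 9)
  hex 11: (-8, -2, 10)
Sorted: 12 hexes.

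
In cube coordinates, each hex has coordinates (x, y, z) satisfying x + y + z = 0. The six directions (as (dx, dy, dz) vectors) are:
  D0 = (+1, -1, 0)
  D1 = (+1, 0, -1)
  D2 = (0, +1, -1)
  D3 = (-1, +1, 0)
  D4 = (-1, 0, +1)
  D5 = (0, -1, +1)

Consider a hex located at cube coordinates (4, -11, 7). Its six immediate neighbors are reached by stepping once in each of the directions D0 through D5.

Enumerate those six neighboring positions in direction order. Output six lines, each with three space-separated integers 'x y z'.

Center: (4, -11, 7). Add each direction:
  D0: (4, -11, 7) + (1, -1, 0) = (5, -12, 7)
  D1: (4, -11, 7) + (1, 0, -1) = (5, -11, 6)
  D2: (4, -11, 7) + (0, 1, -1) = (4, -10, 6)
  D3: (4, -11, 7) + (-1, 1, 0) = (3, -10, 7)
  D4: (4, -11, 7) + (-1, 0, 1) = (3, -11, 8)
  D5: (4, -11, 7) + (0, -1, 1) = (4, -12, 8)

Answer: 5 -12 7
5 -11 6
4 -10 6
3 -10 7
3 -11 8
4 -12 8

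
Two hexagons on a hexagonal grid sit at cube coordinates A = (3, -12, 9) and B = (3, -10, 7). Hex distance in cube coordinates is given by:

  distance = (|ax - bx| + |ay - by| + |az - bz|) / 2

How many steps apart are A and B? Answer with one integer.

|ax - bx| = |3 - 3| = 0
|ay - by| = |-12 - (-10)| = 2
|az - bz| = |9 - 7| = 2
distance = (0 + 2 + 2) / 2 = 4 / 2 = 2

Answer: 2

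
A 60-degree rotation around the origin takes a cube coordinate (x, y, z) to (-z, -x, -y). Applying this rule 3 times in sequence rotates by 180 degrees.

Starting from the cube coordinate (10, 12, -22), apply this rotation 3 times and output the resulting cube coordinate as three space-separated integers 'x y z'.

Answer: -10 -12 22

Derivation:
Start: (10, 12, -22)
Step 1: (10, 12, -22) -> (-(-22), -(10), -(12)) = (22, -10, -12)
Step 2: (22, -10, -12) -> (-(-12), -(22), -(-10)) = (12, -22, 10)
Step 3: (12, -22, 10) -> (-(10), -(12), -(-22)) = (-10, -12, 22)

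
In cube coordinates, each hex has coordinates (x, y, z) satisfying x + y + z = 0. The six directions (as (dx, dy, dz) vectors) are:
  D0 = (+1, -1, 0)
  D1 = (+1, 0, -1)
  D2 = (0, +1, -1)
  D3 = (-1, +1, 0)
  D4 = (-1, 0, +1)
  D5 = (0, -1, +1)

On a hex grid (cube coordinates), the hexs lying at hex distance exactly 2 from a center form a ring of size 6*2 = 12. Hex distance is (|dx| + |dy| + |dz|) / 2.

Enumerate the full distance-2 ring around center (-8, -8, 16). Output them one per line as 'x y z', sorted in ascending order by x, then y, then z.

Walk ring at distance 2 from (-8, -8, 16):
Start at center + D4*2 = (-10, -8, 18)
  hex 0: (-10, -8, 18)
  hex 1: (-9, -9, 18)
  hex 2: (-8, -10, 18)
  hex 3: (-7, -10, 17)
  hex 4: (-6, -10, 16)
  hex 5: (-6, -9, 15)
  hex 6: (-6, -8, 14)
  hex 7: (-7, -7, 14)
  hex 8: (-8, -6, 14)
  hex 9: (-9, -6, 15)
  hex 10: (-10, -6, 16)
  hex 11: (-10, -7, 17)
Sorted: 12 hexes.

Answer: -10 -8 18
-10 -7 17
-10 -6 16
-9 -9 18
-9 -6 15
-8 -10 18
-8 -6 14
-7 -10 17
-7 -7 14
-6 -10 16
-6 -9 15
-6 -8 14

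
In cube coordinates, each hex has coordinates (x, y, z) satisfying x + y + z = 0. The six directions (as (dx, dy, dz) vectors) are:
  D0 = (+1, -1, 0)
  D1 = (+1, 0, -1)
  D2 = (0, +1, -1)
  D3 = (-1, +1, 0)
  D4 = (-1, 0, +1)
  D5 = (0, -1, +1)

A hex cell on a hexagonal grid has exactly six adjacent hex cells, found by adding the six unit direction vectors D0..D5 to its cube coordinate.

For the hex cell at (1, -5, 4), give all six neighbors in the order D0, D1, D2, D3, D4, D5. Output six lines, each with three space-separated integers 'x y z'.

Answer: 2 -6 4
2 -5 3
1 -4 3
0 -4 4
0 -5 5
1 -6 5

Derivation:
Center: (1, -5, 4). Add each direction:
  D0: (1, -5, 4) + (1, -1, 0) = (2, -6, 4)
  D1: (1, -5, 4) + (1, 0, -1) = (2, -5, 3)
  D2: (1, -5, 4) + (0, 1, -1) = (1, -4, 3)
  D3: (1, -5, 4) + (-1, 1, 0) = (0, -4, 4)
  D4: (1, -5, 4) + (-1, 0, 1) = (0, -5, 5)
  D5: (1, -5, 4) + (0, -1, 1) = (1, -6, 5)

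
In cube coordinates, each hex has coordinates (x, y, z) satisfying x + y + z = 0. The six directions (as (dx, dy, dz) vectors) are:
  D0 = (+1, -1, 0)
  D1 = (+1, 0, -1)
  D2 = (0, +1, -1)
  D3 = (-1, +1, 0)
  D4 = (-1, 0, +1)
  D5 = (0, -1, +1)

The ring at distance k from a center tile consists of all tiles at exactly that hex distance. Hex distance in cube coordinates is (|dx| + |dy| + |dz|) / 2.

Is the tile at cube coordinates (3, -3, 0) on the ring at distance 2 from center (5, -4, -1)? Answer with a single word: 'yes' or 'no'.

Answer: yes

Derivation:
|px - cx| = |3 - 5| = 2
|py - cy| = |-3 - (-4)| = 1
|pz - cz| = |0 - (-1)| = 1
distance = (2+1+1)/2 = 4/2 = 2
radius = 2; distance == radius -> yes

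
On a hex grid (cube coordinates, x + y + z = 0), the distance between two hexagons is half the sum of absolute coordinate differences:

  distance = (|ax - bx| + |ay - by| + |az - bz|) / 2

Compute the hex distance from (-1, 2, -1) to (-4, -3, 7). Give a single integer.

|ax - bx| = |-1 - (-4)| = 3
|ay - by| = |2 - (-3)| = 5
|az - bz| = |-1 - 7| = 8
distance = (3 + 5 + 8) / 2 = 16 / 2 = 8

Answer: 8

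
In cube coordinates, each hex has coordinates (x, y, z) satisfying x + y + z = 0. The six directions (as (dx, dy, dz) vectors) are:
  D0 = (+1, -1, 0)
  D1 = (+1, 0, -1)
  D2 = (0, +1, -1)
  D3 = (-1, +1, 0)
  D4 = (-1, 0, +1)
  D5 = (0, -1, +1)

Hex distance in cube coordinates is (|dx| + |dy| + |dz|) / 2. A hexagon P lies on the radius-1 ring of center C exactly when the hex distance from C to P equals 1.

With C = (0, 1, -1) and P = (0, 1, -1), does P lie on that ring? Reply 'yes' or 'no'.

|px - cx| = |0 - 0| = 0
|py - cy| = |1 - 1| = 0
|pz - cz| = |-1 - (-1)| = 0
distance = (0+0+0)/2 = 0/2 = 0
radius = 1; distance != radius -> no

Answer: no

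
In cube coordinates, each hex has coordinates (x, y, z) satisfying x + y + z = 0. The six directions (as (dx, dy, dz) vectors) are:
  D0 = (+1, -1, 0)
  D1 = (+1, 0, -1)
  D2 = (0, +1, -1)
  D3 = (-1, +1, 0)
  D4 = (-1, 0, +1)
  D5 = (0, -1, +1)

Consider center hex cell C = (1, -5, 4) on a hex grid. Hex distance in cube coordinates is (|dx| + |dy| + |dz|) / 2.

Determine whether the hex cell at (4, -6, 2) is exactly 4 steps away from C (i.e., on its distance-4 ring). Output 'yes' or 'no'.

|px - cx| = |4 - 1| = 3
|py - cy| = |-6 - (-5)| = 1
|pz - cz| = |2 - 4| = 2
distance = (3+1+2)/2 = 6/2 = 3
radius = 4; distance != radius -> no

Answer: no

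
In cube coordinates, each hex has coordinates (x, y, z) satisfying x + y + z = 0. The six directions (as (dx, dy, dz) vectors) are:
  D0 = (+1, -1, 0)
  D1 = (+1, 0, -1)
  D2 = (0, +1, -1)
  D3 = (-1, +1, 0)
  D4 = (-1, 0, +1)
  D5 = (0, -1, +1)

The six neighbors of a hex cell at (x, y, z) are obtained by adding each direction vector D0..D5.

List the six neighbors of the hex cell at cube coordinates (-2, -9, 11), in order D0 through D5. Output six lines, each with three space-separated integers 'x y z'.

Center: (-2, -9, 11). Add each direction:
  D0: (-2, -9, 11) + (1, -1, 0) = (-1, -10, 11)
  D1: (-2, -9, 11) + (1, 0, -1) = (-1, -9, 10)
  D2: (-2, -9, 11) + (0, 1, -1) = (-2, -8, 10)
  D3: (-2, -9, 11) + (-1, 1, 0) = (-3, -8, 11)
  D4: (-2, -9, 11) + (-1, 0, 1) = (-3, -9, 12)
  D5: (-2, -9, 11) + (0, -1, 1) = (-2, -10, 12)

Answer: -1 -10 11
-1 -9 10
-2 -8 10
-3 -8 11
-3 -9 12
-2 -10 12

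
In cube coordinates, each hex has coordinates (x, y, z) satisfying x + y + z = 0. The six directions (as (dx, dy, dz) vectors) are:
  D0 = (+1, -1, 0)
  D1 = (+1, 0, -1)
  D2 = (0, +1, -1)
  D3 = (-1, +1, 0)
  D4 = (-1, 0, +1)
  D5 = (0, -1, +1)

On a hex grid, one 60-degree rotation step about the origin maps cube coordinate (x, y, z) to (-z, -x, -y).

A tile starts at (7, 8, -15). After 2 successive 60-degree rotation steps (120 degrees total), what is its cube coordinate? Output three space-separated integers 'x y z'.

Start: (7, 8, -15)
Step 1: (7, 8, -15) -> (-(-15), -(7), -(8)) = (15, -7, -8)
Step 2: (15, -7, -8) -> (-(-8), -(15), -(-7)) = (8, -15, 7)

Answer: 8 -15 7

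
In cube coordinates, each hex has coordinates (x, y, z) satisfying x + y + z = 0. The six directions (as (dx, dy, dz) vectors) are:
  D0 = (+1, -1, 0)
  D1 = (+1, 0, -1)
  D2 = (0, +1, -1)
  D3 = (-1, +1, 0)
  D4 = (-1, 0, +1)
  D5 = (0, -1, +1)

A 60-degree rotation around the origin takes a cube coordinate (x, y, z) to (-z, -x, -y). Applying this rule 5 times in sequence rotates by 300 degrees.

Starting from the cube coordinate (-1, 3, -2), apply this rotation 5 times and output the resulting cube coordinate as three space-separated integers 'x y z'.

Start: (-1, 3, -2)
Step 1: (-1, 3, -2) -> (-(-2), -(-1), -(3)) = (2, 1, -3)
Step 2: (2, 1, -3) -> (-(-3), -(2), -(1)) = (3, -2, -1)
Step 3: (3, -2, -1) -> (-(-1), -(3), -(-2)) = (1, -3, 2)
Step 4: (1, -3, 2) -> (-(2), -(1), -(-3)) = (-2, -1, 3)
Step 5: (-2, -1, 3) -> (-(3), -(-2), -(-1)) = (-3, 2, 1)

Answer: -3 2 1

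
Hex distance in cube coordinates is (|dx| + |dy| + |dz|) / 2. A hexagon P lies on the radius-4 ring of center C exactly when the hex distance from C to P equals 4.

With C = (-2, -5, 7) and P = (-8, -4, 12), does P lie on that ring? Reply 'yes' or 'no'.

|px - cx| = |-8 - (-2)| = 6
|py - cy| = |-4 - (-5)| = 1
|pz - cz| = |12 - 7| = 5
distance = (6+1+5)/2 = 12/2 = 6
radius = 4; distance != radius -> no

Answer: no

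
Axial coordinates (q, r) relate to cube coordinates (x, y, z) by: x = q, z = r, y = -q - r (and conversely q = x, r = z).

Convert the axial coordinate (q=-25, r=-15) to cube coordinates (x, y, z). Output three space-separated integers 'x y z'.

Answer: -25 40 -15

Derivation:
x = q = -25
z = r = -15
y = -x - z = -(-25) - (-15) = 40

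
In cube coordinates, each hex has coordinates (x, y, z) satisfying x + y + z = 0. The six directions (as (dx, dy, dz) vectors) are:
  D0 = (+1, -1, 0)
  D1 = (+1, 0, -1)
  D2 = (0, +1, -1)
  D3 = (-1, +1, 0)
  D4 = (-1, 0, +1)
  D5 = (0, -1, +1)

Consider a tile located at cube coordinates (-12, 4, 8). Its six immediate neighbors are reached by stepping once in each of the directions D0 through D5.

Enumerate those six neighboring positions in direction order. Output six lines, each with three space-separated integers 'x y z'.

Center: (-12, 4, 8). Add each direction:
  D0: (-12, 4, 8) + (1, -1, 0) = (-11, 3, 8)
  D1: (-12, 4, 8) + (1, 0, -1) = (-11, 4, 7)
  D2: (-12, 4, 8) + (0, 1, -1) = (-12, 5, 7)
  D3: (-12, 4, 8) + (-1, 1, 0) = (-13, 5, 8)
  D4: (-12, 4, 8) + (-1, 0, 1) = (-13, 4, 9)
  D5: (-12, 4, 8) + (0, -1, 1) = (-12, 3, 9)

Answer: -11 3 8
-11 4 7
-12 5 7
-13 5 8
-13 4 9
-12 3 9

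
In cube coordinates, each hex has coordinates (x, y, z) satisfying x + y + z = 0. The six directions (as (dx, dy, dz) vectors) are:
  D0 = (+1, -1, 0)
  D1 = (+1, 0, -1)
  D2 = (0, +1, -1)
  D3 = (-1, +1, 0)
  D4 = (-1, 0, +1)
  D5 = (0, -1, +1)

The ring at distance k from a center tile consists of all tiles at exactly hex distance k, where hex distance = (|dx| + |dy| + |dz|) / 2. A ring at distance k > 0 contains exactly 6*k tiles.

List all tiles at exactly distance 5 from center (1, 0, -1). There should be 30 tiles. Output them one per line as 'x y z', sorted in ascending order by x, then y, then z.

Answer: -4 0 4
-4 1 3
-4 2 2
-4 3 1
-4 4 0
-4 5 -1
-3 -1 4
-3 5 -2
-2 -2 4
-2 5 -3
-1 -3 4
-1 5 -4
0 -4 4
0 5 -5
1 -5 4
1 5 -6
2 -5 3
2 4 -6
3 -5 2
3 3 -6
4 -5 1
4 2 -6
5 -5 0
5 1 -6
6 -5 -1
6 -4 -2
6 -3 -3
6 -2 -4
6 -1 -5
6 0 -6

Derivation:
Walk ring at distance 5 from (1, 0, -1):
Start at center + D4*5 = (-4, 0, 4)
  hex 0: (-4, 0, 4)
  hex 1: (-3, -1, 4)
  hex 2: (-2, -2, 4)
  hex 3: (-1, -3, 4)
  hex 4: (0, -4, 4)
  hex 5: (1, -5, 4)
  hex 6: (2, -5, 3)
  hex 7: (3, -5, 2)
  hex 8: (4, -5, 1)
  hex 9: (5, -5, 0)
  hex 10: (6, -5, -1)
  hex 11: (6, -4, -2)
  hex 12: (6, -3, -3)
  hex 13: (6, -2, -4)
  hex 14: (6, -1, -5)
  hex 15: (6, 0, -6)
  hex 16: (5, 1, -6)
  hex 17: (4, 2, -6)
  hex 18: (3, 3, -6)
  hex 19: (2, 4, -6)
  hex 20: (1, 5, -6)
  hex 21: (0, 5, -5)
  hex 22: (-1, 5, -4)
  hex 23: (-2, 5, -3)
  hex 24: (-3, 5, -2)
  hex 25: (-4, 5, -1)
  hex 26: (-4, 4, 0)
  hex 27: (-4, 3, 1)
  hex 28: (-4, 2, 2)
  hex 29: (-4, 1, 3)
Sorted: 30 hexes.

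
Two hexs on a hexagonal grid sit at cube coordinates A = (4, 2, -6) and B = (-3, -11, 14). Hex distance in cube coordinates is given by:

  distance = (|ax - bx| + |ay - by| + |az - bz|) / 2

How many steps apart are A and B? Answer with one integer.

|ax - bx| = |4 - (-3)| = 7
|ay - by| = |2 - (-11)| = 13
|az - bz| = |-6 - 14| = 20
distance = (7 + 13 + 20) / 2 = 40 / 2 = 20

Answer: 20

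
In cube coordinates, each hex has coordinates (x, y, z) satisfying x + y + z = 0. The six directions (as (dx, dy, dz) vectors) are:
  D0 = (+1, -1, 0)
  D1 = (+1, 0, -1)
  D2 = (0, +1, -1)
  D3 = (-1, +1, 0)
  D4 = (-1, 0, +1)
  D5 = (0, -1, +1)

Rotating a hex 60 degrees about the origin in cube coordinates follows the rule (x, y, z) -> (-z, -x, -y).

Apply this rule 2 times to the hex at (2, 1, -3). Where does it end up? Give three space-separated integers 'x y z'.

Start: (2, 1, -3)
Step 1: (2, 1, -3) -> (-(-3), -(2), -(1)) = (3, -2, -1)
Step 2: (3, -2, -1) -> (-(-1), -(3), -(-2)) = (1, -3, 2)

Answer: 1 -3 2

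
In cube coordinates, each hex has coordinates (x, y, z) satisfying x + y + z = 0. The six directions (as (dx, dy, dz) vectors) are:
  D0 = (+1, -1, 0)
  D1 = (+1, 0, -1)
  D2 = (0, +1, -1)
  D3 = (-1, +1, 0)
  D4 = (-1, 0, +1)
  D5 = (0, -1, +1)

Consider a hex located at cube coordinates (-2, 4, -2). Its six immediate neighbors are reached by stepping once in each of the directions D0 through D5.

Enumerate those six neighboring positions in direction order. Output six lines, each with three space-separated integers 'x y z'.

Center: (-2, 4, -2). Add each direction:
  D0: (-2, 4, -2) + (1, -1, 0) = (-1, 3, -2)
  D1: (-2, 4, -2) + (1, 0, -1) = (-1, 4, -3)
  D2: (-2, 4, -2) + (0, 1, -1) = (-2, 5, -3)
  D3: (-2, 4, -2) + (-1, 1, 0) = (-3, 5, -2)
  D4: (-2, 4, -2) + (-1, 0, 1) = (-3, 4, -1)
  D5: (-2, 4, -2) + (0, -1, 1) = (-2, 3, -1)

Answer: -1 3 -2
-1 4 -3
-2 5 -3
-3 5 -2
-3 4 -1
-2 3 -1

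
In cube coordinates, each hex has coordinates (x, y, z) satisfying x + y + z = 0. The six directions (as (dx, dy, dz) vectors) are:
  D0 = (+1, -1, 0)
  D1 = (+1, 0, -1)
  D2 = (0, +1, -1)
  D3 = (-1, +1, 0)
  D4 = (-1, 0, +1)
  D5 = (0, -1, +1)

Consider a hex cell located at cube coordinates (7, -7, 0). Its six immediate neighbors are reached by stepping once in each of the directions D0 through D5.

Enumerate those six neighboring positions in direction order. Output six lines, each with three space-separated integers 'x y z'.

Answer: 8 -8 0
8 -7 -1
7 -6 -1
6 -6 0
6 -7 1
7 -8 1

Derivation:
Center: (7, -7, 0). Add each direction:
  D0: (7, -7, 0) + (1, -1, 0) = (8, -8, 0)
  D1: (7, -7, 0) + (1, 0, -1) = (8, -7, -1)
  D2: (7, -7, 0) + (0, 1, -1) = (7, -6, -1)
  D3: (7, -7, 0) + (-1, 1, 0) = (6, -6, 0)
  D4: (7, -7, 0) + (-1, 0, 1) = (6, -7, 1)
  D5: (7, -7, 0) + (0, -1, 1) = (7, -8, 1)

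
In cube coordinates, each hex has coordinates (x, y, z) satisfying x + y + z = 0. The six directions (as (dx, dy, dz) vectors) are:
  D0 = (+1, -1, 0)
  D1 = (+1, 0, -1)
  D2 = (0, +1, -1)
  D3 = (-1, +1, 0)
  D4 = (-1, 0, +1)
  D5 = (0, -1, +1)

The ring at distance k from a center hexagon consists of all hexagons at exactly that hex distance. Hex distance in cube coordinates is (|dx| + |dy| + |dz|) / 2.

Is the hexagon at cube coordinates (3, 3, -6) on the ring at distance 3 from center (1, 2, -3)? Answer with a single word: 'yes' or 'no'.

Answer: yes

Derivation:
|px - cx| = |3 - 1| = 2
|py - cy| = |3 - 2| = 1
|pz - cz| = |-6 - (-3)| = 3
distance = (2+1+3)/2 = 6/2 = 3
radius = 3; distance == radius -> yes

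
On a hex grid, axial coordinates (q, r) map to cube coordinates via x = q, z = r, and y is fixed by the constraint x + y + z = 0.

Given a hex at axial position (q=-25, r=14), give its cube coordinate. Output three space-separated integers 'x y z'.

x = q = -25
z = r = 14
y = -x - z = -(-25) - (14) = 11

Answer: -25 11 14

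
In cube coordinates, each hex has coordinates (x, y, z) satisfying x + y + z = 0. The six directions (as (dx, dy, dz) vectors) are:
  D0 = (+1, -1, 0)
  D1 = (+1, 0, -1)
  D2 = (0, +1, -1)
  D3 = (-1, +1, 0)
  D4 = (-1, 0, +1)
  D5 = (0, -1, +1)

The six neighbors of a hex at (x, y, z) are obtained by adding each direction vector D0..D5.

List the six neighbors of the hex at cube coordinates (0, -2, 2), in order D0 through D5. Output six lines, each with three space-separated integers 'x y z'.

Center: (0, -2, 2). Add each direction:
  D0: (0, -2, 2) + (1, -1, 0) = (1, -3, 2)
  D1: (0, -2, 2) + (1, 0, -1) = (1, -2, 1)
  D2: (0, -2, 2) + (0, 1, -1) = (0, -1, 1)
  D3: (0, -2, 2) + (-1, 1, 0) = (-1, -1, 2)
  D4: (0, -2, 2) + (-1, 0, 1) = (-1, -2, 3)
  D5: (0, -2, 2) + (0, -1, 1) = (0, -3, 3)

Answer: 1 -3 2
1 -2 1
0 -1 1
-1 -1 2
-1 -2 3
0 -3 3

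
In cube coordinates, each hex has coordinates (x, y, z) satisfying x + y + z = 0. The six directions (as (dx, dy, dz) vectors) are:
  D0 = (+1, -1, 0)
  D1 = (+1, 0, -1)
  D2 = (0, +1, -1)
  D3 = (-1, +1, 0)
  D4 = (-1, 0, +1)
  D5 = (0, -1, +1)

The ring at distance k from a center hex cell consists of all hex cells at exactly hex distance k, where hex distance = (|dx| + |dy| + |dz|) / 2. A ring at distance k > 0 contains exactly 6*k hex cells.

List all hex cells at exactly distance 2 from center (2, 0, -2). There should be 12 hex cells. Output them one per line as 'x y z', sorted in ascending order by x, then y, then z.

Answer: 0 0 0
0 1 -1
0 2 -2
1 -1 0
1 2 -3
2 -2 0
2 2 -4
3 -2 -1
3 1 -4
4 -2 -2
4 -1 -3
4 0 -4

Derivation:
Walk ring at distance 2 from (2, 0, -2):
Start at center + D4*2 = (0, 0, 0)
  hex 0: (0, 0, 0)
  hex 1: (1, -1, 0)
  hex 2: (2, -2, 0)
  hex 3: (3, -2, -1)
  hex 4: (4, -2, -2)
  hex 5: (4, -1, -3)
  hex 6: (4, 0, -4)
  hex 7: (3, 1, -4)
  hex 8: (2, 2, -4)
  hex 9: (1, 2, -3)
  hex 10: (0, 2, -2)
  hex 11: (0, 1, -1)
Sorted: 12 hexes.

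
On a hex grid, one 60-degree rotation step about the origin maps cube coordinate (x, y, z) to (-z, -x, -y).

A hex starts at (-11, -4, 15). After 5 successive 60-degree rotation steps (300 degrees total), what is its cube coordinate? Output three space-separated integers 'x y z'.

Answer: 4 -15 11

Derivation:
Start: (-11, -4, 15)
Step 1: (-11, -4, 15) -> (-(15), -(-11), -(-4)) = (-15, 11, 4)
Step 2: (-15, 11, 4) -> (-(4), -(-15), -(11)) = (-4, 15, -11)
Step 3: (-4, 15, -11) -> (-(-11), -(-4), -(15)) = (11, 4, -15)
Step 4: (11, 4, -15) -> (-(-15), -(11), -(4)) = (15, -11, -4)
Step 5: (15, -11, -4) -> (-(-4), -(15), -(-11)) = (4, -15, 11)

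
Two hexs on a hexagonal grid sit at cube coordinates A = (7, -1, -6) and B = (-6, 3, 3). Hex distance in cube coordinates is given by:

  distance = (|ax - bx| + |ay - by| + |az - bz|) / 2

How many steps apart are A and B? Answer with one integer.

Answer: 13

Derivation:
|ax - bx| = |7 - (-6)| = 13
|ay - by| = |-1 - 3| = 4
|az - bz| = |-6 - 3| = 9
distance = (13 + 4 + 9) / 2 = 26 / 2 = 13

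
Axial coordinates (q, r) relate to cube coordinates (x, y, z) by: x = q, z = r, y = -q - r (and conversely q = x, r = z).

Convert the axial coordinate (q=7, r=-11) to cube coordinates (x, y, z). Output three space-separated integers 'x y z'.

Answer: 7 4 -11

Derivation:
x = q = 7
z = r = -11
y = -x - z = -(7) - (-11) = 4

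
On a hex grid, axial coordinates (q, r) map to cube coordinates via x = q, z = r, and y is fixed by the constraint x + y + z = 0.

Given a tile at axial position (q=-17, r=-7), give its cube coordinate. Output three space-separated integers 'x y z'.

Answer: -17 24 -7

Derivation:
x = q = -17
z = r = -7
y = -x - z = -(-17) - (-7) = 24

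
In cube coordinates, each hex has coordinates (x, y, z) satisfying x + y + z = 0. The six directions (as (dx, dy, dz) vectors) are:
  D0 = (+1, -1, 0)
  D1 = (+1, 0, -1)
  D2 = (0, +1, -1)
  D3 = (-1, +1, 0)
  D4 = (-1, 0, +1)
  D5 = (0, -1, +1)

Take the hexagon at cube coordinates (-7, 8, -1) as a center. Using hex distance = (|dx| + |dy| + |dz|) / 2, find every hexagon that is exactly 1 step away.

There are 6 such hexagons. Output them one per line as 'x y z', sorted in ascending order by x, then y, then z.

Answer: -8 8 0
-8 9 -1
-7 7 0
-7 9 -2
-6 7 -1
-6 8 -2

Derivation:
Walk ring at distance 1 from (-7, 8, -1):
Start at center + D4*1 = (-8, 8, 0)
  hex 0: (-8, 8, 0)
  hex 1: (-7, 7, 0)
  hex 2: (-6, 7, -1)
  hex 3: (-6, 8, -2)
  hex 4: (-7, 9, -2)
  hex 5: (-8, 9, -1)
Sorted: 6 hexes.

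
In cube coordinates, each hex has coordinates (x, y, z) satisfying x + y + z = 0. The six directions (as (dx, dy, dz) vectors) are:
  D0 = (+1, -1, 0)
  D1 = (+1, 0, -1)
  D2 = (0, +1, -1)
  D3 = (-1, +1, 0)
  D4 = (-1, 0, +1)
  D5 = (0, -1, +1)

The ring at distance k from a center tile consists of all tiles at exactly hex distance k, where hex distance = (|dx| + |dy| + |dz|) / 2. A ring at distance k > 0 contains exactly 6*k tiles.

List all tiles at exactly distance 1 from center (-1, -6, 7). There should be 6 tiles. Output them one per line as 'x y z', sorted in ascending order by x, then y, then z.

Answer: -2 -6 8
-2 -5 7
-1 -7 8
-1 -5 6
0 -7 7
0 -6 6

Derivation:
Walk ring at distance 1 from (-1, -6, 7):
Start at center + D4*1 = (-2, -6, 8)
  hex 0: (-2, -6, 8)
  hex 1: (-1, -7, 8)
  hex 2: (0, -7, 7)
  hex 3: (0, -6, 6)
  hex 4: (-1, -5, 6)
  hex 5: (-2, -5, 7)
Sorted: 6 hexes.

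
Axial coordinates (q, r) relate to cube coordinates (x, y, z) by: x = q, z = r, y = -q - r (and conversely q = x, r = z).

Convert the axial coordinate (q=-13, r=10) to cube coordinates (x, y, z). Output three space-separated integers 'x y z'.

Answer: -13 3 10

Derivation:
x = q = -13
z = r = 10
y = -x - z = -(-13) - (10) = 3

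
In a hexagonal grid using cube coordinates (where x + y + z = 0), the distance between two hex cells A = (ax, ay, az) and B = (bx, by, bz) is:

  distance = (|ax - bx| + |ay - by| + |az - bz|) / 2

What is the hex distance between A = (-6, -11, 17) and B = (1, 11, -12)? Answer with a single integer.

|ax - bx| = |-6 - 1| = 7
|ay - by| = |-11 - 11| = 22
|az - bz| = |17 - (-12)| = 29
distance = (7 + 22 + 29) / 2 = 58 / 2 = 29

Answer: 29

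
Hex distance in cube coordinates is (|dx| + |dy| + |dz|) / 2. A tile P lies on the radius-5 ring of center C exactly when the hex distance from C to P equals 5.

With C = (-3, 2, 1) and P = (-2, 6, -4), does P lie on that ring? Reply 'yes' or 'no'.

|px - cx| = |-2 - (-3)| = 1
|py - cy| = |6 - 2| = 4
|pz - cz| = |-4 - 1| = 5
distance = (1+4+5)/2 = 10/2 = 5
radius = 5; distance == radius -> yes

Answer: yes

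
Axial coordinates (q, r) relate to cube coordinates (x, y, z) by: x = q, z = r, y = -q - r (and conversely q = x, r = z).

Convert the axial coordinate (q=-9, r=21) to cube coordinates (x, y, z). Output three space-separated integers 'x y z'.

Answer: -9 -12 21

Derivation:
x = q = -9
z = r = 21
y = -x - z = -(-9) - (21) = -12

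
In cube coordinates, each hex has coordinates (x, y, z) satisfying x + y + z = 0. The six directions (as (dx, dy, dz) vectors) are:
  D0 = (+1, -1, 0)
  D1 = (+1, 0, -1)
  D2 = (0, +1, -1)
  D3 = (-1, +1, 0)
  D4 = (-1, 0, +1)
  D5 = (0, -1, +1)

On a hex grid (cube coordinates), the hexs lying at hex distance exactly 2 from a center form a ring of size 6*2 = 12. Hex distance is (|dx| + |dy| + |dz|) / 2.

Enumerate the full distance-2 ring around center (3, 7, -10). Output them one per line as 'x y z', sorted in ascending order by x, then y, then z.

Walk ring at distance 2 from (3, 7, -10):
Start at center + D4*2 = (1, 7, -8)
  hex 0: (1, 7, -8)
  hex 1: (2, 6, -8)
  hex 2: (3, 5, -8)
  hex 3: (4, 5, -9)
  hex 4: (5, 5, -10)
  hex 5: (5, 6, -11)
  hex 6: (5, 7, -12)
  hex 7: (4, 8, -12)
  hex 8: (3, 9, -12)
  hex 9: (2, 9, -11)
  hex 10: (1, 9, -10)
  hex 11: (1, 8, -9)
Sorted: 12 hexes.

Answer: 1 7 -8
1 8 -9
1 9 -10
2 6 -8
2 9 -11
3 5 -8
3 9 -12
4 5 -9
4 8 -12
5 5 -10
5 6 -11
5 7 -12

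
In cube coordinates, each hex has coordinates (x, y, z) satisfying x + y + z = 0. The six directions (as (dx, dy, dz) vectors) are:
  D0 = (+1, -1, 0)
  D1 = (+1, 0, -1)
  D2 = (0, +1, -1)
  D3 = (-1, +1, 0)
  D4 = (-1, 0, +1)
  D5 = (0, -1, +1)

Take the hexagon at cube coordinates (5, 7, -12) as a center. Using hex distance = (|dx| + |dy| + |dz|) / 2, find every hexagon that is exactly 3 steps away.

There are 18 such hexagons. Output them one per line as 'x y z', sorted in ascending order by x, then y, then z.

Walk ring at distance 3 from (5, 7, -12):
Start at center + D4*3 = (2, 7, -9)
  hex 0: (2, 7, -9)
  hex 1: (3, 6, -9)
  hex 2: (4, 5, -9)
  hex 3: (5, 4, -9)
  hex 4: (6, 4, -10)
  hex 5: (7, 4, -11)
  hex 6: (8, 4, -12)
  hex 7: (8, 5, -13)
  hex 8: (8, 6, -14)
  hex 9: (8, 7, -15)
  hex 10: (7, 8, -15)
  hex 11: (6, 9, -15)
  hex 12: (5, 10, -15)
  hex 13: (4, 10, -14)
  hex 14: (3, 10, -13)
  hex 15: (2, 10, -12)
  hex 16: (2, 9, -11)
  hex 17: (2, 8, -10)
Sorted: 18 hexes.

Answer: 2 7 -9
2 8 -10
2 9 -11
2 10 -12
3 6 -9
3 10 -13
4 5 -9
4 10 -14
5 4 -9
5 10 -15
6 4 -10
6 9 -15
7 4 -11
7 8 -15
8 4 -12
8 5 -13
8 6 -14
8 7 -15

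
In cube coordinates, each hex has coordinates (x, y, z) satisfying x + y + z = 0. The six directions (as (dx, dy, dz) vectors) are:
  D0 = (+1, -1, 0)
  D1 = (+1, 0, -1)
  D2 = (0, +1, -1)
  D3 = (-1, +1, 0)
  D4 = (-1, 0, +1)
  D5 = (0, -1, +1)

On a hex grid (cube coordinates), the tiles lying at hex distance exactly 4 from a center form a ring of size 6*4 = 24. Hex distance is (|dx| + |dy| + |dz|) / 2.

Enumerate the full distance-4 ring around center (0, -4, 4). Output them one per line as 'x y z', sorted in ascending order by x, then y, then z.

Walk ring at distance 4 from (0, -4, 4):
Start at center + D4*4 = (-4, -4, 8)
  hex 0: (-4, -4, 8)
  hex 1: (-3, -5, 8)
  hex 2: (-2, -6, 8)
  hex 3: (-1, -7, 8)
  hex 4: (0, -8, 8)
  hex 5: (1, -8, 7)
  hex 6: (2, -8, 6)
  hex 7: (3, -8, 5)
  hex 8: (4, -8, 4)
  hex 9: (4, -7, 3)
  hex 10: (4, -6, 2)
  hex 11: (4, -5, 1)
  hex 12: (4, -4, 0)
  hex 13: (3, -3, 0)
  hex 14: (2, -2, 0)
  hex 15: (1, -1, 0)
  hex 16: (0, 0, 0)
  hex 17: (-1, 0, 1)
  hex 18: (-2, 0, 2)
  hex 19: (-3, 0, 3)
  hex 20: (-4, 0, 4)
  hex 21: (-4, -1, 5)
  hex 22: (-4, -2, 6)
  hex 23: (-4, -3, 7)
Sorted: 24 hexes.

Answer: -4 -4 8
-4 -3 7
-4 -2 6
-4 -1 5
-4 0 4
-3 -5 8
-3 0 3
-2 -6 8
-2 0 2
-1 -7 8
-1 0 1
0 -8 8
0 0 0
1 -8 7
1 -1 0
2 -8 6
2 -2 0
3 -8 5
3 -3 0
4 -8 4
4 -7 3
4 -6 2
4 -5 1
4 -4 0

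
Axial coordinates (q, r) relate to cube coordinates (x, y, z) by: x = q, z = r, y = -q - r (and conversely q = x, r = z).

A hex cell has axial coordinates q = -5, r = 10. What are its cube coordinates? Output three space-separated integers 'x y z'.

Answer: -5 -5 10

Derivation:
x = q = -5
z = r = 10
y = -x - z = -(-5) - (10) = -5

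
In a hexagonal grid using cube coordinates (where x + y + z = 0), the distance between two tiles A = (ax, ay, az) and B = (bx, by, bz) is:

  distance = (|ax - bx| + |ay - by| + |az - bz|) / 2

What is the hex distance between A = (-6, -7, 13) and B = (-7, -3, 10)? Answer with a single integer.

Answer: 4

Derivation:
|ax - bx| = |-6 - (-7)| = 1
|ay - by| = |-7 - (-3)| = 4
|az - bz| = |13 - 10| = 3
distance = (1 + 4 + 3) / 2 = 8 / 2 = 4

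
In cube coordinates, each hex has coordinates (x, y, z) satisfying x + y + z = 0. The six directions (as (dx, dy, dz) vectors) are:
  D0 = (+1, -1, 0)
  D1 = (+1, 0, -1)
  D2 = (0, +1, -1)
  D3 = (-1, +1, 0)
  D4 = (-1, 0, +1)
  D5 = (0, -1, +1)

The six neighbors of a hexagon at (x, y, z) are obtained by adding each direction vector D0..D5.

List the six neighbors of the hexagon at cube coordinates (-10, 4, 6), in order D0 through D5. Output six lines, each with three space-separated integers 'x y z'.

Center: (-10, 4, 6). Add each direction:
  D0: (-10, 4, 6) + (1, -1, 0) = (-9, 3, 6)
  D1: (-10, 4, 6) + (1, 0, -1) = (-9, 4, 5)
  D2: (-10, 4, 6) + (0, 1, -1) = (-10, 5, 5)
  D3: (-10, 4, 6) + (-1, 1, 0) = (-11, 5, 6)
  D4: (-10, 4, 6) + (-1, 0, 1) = (-11, 4, 7)
  D5: (-10, 4, 6) + (0, -1, 1) = (-10, 3, 7)

Answer: -9 3 6
-9 4 5
-10 5 5
-11 5 6
-11 4 7
-10 3 7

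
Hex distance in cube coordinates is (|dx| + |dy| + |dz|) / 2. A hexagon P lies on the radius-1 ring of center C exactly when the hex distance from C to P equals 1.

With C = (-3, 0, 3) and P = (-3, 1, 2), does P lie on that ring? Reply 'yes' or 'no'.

Answer: yes

Derivation:
|px - cx| = |-3 - (-3)| = 0
|py - cy| = |1 - 0| = 1
|pz - cz| = |2 - 3| = 1
distance = (0+1+1)/2 = 2/2 = 1
radius = 1; distance == radius -> yes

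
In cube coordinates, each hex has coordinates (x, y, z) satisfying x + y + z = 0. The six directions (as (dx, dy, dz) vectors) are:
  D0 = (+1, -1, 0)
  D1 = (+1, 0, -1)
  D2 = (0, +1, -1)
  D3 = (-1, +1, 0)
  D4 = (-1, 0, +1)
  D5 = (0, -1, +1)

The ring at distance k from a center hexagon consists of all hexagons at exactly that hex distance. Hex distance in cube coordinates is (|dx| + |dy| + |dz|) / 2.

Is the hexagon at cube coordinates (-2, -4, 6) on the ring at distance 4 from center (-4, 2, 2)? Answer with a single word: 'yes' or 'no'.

Answer: no

Derivation:
|px - cx| = |-2 - (-4)| = 2
|py - cy| = |-4 - 2| = 6
|pz - cz| = |6 - 2| = 4
distance = (2+6+4)/2 = 12/2 = 6
radius = 4; distance != radius -> no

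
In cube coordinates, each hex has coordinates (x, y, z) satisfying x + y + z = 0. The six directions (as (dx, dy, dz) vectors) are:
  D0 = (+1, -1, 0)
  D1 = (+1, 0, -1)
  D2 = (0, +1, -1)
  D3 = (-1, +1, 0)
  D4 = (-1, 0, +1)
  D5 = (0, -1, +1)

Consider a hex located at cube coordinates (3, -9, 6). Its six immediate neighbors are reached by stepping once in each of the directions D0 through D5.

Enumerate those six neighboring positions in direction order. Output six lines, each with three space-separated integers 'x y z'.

Answer: 4 -10 6
4 -9 5
3 -8 5
2 -8 6
2 -9 7
3 -10 7

Derivation:
Center: (3, -9, 6). Add each direction:
  D0: (3, -9, 6) + (1, -1, 0) = (4, -10, 6)
  D1: (3, -9, 6) + (1, 0, -1) = (4, -9, 5)
  D2: (3, -9, 6) + (0, 1, -1) = (3, -8, 5)
  D3: (3, -9, 6) + (-1, 1, 0) = (2, -8, 6)
  D4: (3, -9, 6) + (-1, 0, 1) = (2, -9, 7)
  D5: (3, -9, 6) + (0, -1, 1) = (3, -10, 7)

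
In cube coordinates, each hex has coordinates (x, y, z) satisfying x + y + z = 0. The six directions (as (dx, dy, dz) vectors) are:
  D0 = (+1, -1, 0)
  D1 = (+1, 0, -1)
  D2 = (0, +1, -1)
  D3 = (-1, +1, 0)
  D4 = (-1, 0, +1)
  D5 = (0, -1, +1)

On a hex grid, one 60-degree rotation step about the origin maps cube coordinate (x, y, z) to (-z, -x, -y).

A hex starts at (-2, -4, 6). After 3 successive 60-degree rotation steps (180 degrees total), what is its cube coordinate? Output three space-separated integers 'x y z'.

Answer: 2 4 -6

Derivation:
Start: (-2, -4, 6)
Step 1: (-2, -4, 6) -> (-(6), -(-2), -(-4)) = (-6, 2, 4)
Step 2: (-6, 2, 4) -> (-(4), -(-6), -(2)) = (-4, 6, -2)
Step 3: (-4, 6, -2) -> (-(-2), -(-4), -(6)) = (2, 4, -6)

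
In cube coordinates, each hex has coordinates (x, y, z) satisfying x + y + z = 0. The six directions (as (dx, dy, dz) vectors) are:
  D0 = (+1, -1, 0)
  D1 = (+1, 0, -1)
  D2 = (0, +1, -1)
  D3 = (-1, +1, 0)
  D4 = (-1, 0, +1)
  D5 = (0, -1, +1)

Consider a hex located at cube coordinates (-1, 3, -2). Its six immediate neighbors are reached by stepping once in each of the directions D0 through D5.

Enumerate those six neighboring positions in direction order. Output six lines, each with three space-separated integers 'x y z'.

Answer: 0 2 -2
0 3 -3
-1 4 -3
-2 4 -2
-2 3 -1
-1 2 -1

Derivation:
Center: (-1, 3, -2). Add each direction:
  D0: (-1, 3, -2) + (1, -1, 0) = (0, 2, -2)
  D1: (-1, 3, -2) + (1, 0, -1) = (0, 3, -3)
  D2: (-1, 3, -2) + (0, 1, -1) = (-1, 4, -3)
  D3: (-1, 3, -2) + (-1, 1, 0) = (-2, 4, -2)
  D4: (-1, 3, -2) + (-1, 0, 1) = (-2, 3, -1)
  D5: (-1, 3, -2) + (0, -1, 1) = (-1, 2, -1)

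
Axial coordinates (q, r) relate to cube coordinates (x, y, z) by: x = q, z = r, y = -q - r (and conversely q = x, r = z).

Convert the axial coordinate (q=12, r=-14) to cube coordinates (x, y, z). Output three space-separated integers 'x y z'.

x = q = 12
z = r = -14
y = -x - z = -(12) - (-14) = 2

Answer: 12 2 -14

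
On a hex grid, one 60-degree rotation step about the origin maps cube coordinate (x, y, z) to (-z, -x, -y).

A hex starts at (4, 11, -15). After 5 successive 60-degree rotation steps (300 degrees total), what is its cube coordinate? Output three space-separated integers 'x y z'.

Answer: -11 15 -4

Derivation:
Start: (4, 11, -15)
Step 1: (4, 11, -15) -> (-(-15), -(4), -(11)) = (15, -4, -11)
Step 2: (15, -4, -11) -> (-(-11), -(15), -(-4)) = (11, -15, 4)
Step 3: (11, -15, 4) -> (-(4), -(11), -(-15)) = (-4, -11, 15)
Step 4: (-4, -11, 15) -> (-(15), -(-4), -(-11)) = (-15, 4, 11)
Step 5: (-15, 4, 11) -> (-(11), -(-15), -(4)) = (-11, 15, -4)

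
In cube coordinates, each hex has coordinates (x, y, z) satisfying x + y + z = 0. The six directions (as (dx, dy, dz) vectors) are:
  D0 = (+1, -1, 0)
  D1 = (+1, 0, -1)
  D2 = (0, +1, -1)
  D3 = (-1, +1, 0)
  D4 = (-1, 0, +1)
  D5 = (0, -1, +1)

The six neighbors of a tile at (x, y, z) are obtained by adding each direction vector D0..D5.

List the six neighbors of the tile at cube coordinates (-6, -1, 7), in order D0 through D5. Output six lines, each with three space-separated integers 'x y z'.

Center: (-6, -1, 7). Add each direction:
  D0: (-6, -1, 7) + (1, -1, 0) = (-5, -2, 7)
  D1: (-6, -1, 7) + (1, 0, -1) = (-5, -1, 6)
  D2: (-6, -1, 7) + (0, 1, -1) = (-6, 0, 6)
  D3: (-6, -1, 7) + (-1, 1, 0) = (-7, 0, 7)
  D4: (-6, -1, 7) + (-1, 0, 1) = (-7, -1, 8)
  D5: (-6, -1, 7) + (0, -1, 1) = (-6, -2, 8)

Answer: -5 -2 7
-5 -1 6
-6 0 6
-7 0 7
-7 -1 8
-6 -2 8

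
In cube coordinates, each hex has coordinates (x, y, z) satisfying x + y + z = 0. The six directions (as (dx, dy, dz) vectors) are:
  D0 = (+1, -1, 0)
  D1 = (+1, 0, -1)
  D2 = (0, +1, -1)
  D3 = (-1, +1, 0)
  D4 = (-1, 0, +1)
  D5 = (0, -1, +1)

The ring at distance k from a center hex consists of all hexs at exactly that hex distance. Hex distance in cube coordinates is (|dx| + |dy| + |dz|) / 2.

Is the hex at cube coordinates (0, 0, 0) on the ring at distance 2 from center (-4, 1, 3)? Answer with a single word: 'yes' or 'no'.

Answer: no

Derivation:
|px - cx| = |0 - (-4)| = 4
|py - cy| = |0 - 1| = 1
|pz - cz| = |0 - 3| = 3
distance = (4+1+3)/2 = 8/2 = 4
radius = 2; distance != radius -> no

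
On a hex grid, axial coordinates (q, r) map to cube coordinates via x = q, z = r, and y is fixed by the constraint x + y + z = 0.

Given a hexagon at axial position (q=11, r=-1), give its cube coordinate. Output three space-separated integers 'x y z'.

Answer: 11 -10 -1

Derivation:
x = q = 11
z = r = -1
y = -x - z = -(11) - (-1) = -10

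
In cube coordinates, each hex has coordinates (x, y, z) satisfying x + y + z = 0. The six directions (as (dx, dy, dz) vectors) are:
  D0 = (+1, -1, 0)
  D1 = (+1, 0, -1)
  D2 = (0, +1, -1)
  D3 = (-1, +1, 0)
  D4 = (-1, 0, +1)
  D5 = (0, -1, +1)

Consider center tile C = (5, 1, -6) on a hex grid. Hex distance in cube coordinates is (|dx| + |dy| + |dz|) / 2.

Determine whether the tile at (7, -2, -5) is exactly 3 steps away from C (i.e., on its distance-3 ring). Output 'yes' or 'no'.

Answer: yes

Derivation:
|px - cx| = |7 - 5| = 2
|py - cy| = |-2 - 1| = 3
|pz - cz| = |-5 - (-6)| = 1
distance = (2+3+1)/2 = 6/2 = 3
radius = 3; distance == radius -> yes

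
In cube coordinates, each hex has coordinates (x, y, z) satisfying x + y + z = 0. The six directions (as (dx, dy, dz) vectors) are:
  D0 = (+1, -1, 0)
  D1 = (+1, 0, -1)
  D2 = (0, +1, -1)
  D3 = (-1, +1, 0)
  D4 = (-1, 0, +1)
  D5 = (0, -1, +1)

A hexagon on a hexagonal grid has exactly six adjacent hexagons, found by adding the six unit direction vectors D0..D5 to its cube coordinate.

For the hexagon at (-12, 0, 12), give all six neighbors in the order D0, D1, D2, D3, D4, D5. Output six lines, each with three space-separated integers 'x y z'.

Center: (-12, 0, 12). Add each direction:
  D0: (-12, 0, 12) + (1, -1, 0) = (-11, -1, 12)
  D1: (-12, 0, 12) + (1, 0, -1) = (-11, 0, 11)
  D2: (-12, 0, 12) + (0, 1, -1) = (-12, 1, 11)
  D3: (-12, 0, 12) + (-1, 1, 0) = (-13, 1, 12)
  D4: (-12, 0, 12) + (-1, 0, 1) = (-13, 0, 13)
  D5: (-12, 0, 12) + (0, -1, 1) = (-12, -1, 13)

Answer: -11 -1 12
-11 0 11
-12 1 11
-13 1 12
-13 0 13
-12 -1 13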